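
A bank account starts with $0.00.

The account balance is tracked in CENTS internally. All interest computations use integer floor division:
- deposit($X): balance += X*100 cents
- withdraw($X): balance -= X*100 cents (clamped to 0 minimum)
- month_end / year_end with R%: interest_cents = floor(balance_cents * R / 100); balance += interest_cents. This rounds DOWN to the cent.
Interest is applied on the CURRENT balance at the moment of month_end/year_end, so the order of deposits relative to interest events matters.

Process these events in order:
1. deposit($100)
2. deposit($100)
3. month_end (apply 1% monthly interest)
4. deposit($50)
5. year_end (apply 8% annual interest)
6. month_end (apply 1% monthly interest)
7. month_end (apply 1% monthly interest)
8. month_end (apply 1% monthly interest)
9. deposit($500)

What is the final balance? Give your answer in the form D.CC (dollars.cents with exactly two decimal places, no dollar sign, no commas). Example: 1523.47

Answer: 780.39

Derivation:
After 1 (deposit($100)): balance=$100.00 total_interest=$0.00
After 2 (deposit($100)): balance=$200.00 total_interest=$0.00
After 3 (month_end (apply 1% monthly interest)): balance=$202.00 total_interest=$2.00
After 4 (deposit($50)): balance=$252.00 total_interest=$2.00
After 5 (year_end (apply 8% annual interest)): balance=$272.16 total_interest=$22.16
After 6 (month_end (apply 1% monthly interest)): balance=$274.88 total_interest=$24.88
After 7 (month_end (apply 1% monthly interest)): balance=$277.62 total_interest=$27.62
After 8 (month_end (apply 1% monthly interest)): balance=$280.39 total_interest=$30.39
After 9 (deposit($500)): balance=$780.39 total_interest=$30.39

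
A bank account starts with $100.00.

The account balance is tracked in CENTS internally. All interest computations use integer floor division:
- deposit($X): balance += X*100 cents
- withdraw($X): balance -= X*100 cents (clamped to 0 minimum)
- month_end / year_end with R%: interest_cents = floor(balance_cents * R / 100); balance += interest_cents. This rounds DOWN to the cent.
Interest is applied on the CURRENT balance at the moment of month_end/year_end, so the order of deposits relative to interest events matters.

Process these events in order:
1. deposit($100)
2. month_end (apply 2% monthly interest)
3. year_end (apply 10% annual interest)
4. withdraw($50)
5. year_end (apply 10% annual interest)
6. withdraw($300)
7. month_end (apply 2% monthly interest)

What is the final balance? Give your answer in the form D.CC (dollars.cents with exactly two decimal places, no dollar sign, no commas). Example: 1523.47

Answer: 0.00

Derivation:
After 1 (deposit($100)): balance=$200.00 total_interest=$0.00
After 2 (month_end (apply 2% monthly interest)): balance=$204.00 total_interest=$4.00
After 3 (year_end (apply 10% annual interest)): balance=$224.40 total_interest=$24.40
After 4 (withdraw($50)): balance=$174.40 total_interest=$24.40
After 5 (year_end (apply 10% annual interest)): balance=$191.84 total_interest=$41.84
After 6 (withdraw($300)): balance=$0.00 total_interest=$41.84
After 7 (month_end (apply 2% monthly interest)): balance=$0.00 total_interest=$41.84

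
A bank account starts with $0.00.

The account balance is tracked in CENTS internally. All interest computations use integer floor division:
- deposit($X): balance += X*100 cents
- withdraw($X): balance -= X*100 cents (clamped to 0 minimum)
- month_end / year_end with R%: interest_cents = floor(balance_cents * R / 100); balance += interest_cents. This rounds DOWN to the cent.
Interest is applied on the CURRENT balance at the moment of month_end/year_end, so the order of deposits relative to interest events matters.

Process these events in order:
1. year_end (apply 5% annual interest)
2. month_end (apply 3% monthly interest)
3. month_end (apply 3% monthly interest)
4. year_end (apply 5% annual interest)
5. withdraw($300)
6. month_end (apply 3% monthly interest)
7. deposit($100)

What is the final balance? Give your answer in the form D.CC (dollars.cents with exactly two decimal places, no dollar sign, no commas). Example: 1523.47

Answer: 100.00

Derivation:
After 1 (year_end (apply 5% annual interest)): balance=$0.00 total_interest=$0.00
After 2 (month_end (apply 3% monthly interest)): balance=$0.00 total_interest=$0.00
After 3 (month_end (apply 3% monthly interest)): balance=$0.00 total_interest=$0.00
After 4 (year_end (apply 5% annual interest)): balance=$0.00 total_interest=$0.00
After 5 (withdraw($300)): balance=$0.00 total_interest=$0.00
After 6 (month_end (apply 3% monthly interest)): balance=$0.00 total_interest=$0.00
After 7 (deposit($100)): balance=$100.00 total_interest=$0.00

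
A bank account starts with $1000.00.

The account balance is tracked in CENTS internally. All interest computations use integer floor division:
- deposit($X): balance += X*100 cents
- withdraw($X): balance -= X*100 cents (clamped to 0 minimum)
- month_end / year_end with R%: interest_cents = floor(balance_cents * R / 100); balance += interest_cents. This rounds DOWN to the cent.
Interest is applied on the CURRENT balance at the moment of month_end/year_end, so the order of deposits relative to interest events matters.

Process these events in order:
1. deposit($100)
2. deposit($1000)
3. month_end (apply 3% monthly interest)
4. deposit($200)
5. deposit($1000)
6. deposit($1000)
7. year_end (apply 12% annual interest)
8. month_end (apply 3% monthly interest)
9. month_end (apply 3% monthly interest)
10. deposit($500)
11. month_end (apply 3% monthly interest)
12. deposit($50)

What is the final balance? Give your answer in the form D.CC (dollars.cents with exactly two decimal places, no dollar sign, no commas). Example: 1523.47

Answer: 5904.66

Derivation:
After 1 (deposit($100)): balance=$1100.00 total_interest=$0.00
After 2 (deposit($1000)): balance=$2100.00 total_interest=$0.00
After 3 (month_end (apply 3% monthly interest)): balance=$2163.00 total_interest=$63.00
After 4 (deposit($200)): balance=$2363.00 total_interest=$63.00
After 5 (deposit($1000)): balance=$3363.00 total_interest=$63.00
After 6 (deposit($1000)): balance=$4363.00 total_interest=$63.00
After 7 (year_end (apply 12% annual interest)): balance=$4886.56 total_interest=$586.56
After 8 (month_end (apply 3% monthly interest)): balance=$5033.15 total_interest=$733.15
After 9 (month_end (apply 3% monthly interest)): balance=$5184.14 total_interest=$884.14
After 10 (deposit($500)): balance=$5684.14 total_interest=$884.14
After 11 (month_end (apply 3% monthly interest)): balance=$5854.66 total_interest=$1054.66
After 12 (deposit($50)): balance=$5904.66 total_interest=$1054.66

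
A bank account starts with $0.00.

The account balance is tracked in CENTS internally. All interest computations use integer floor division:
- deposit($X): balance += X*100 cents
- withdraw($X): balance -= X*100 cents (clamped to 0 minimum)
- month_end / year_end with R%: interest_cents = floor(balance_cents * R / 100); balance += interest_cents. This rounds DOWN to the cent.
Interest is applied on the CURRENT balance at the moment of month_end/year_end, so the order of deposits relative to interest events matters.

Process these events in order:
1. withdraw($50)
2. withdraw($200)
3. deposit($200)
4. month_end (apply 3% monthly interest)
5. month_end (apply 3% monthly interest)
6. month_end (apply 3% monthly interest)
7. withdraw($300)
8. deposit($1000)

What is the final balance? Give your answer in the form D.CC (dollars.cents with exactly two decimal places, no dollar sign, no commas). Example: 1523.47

After 1 (withdraw($50)): balance=$0.00 total_interest=$0.00
After 2 (withdraw($200)): balance=$0.00 total_interest=$0.00
After 3 (deposit($200)): balance=$200.00 total_interest=$0.00
After 4 (month_end (apply 3% monthly interest)): balance=$206.00 total_interest=$6.00
After 5 (month_end (apply 3% monthly interest)): balance=$212.18 total_interest=$12.18
After 6 (month_end (apply 3% monthly interest)): balance=$218.54 total_interest=$18.54
After 7 (withdraw($300)): balance=$0.00 total_interest=$18.54
After 8 (deposit($1000)): balance=$1000.00 total_interest=$18.54

Answer: 1000.00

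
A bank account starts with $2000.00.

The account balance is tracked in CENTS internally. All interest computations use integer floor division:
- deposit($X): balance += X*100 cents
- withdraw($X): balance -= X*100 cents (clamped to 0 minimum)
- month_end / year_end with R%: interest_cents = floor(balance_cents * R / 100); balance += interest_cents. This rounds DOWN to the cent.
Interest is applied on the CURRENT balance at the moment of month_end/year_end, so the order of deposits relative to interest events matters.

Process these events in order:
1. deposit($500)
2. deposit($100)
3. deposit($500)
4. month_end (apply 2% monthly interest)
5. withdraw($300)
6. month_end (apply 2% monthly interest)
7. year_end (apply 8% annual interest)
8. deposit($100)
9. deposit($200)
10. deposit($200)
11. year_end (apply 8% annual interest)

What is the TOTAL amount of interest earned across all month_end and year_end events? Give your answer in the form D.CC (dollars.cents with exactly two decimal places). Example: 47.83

After 1 (deposit($500)): balance=$2500.00 total_interest=$0.00
After 2 (deposit($100)): balance=$2600.00 total_interest=$0.00
After 3 (deposit($500)): balance=$3100.00 total_interest=$0.00
After 4 (month_end (apply 2% monthly interest)): balance=$3162.00 total_interest=$62.00
After 5 (withdraw($300)): balance=$2862.00 total_interest=$62.00
After 6 (month_end (apply 2% monthly interest)): balance=$2919.24 total_interest=$119.24
After 7 (year_end (apply 8% annual interest)): balance=$3152.77 total_interest=$352.77
After 8 (deposit($100)): balance=$3252.77 total_interest=$352.77
After 9 (deposit($200)): balance=$3452.77 total_interest=$352.77
After 10 (deposit($200)): balance=$3652.77 total_interest=$352.77
After 11 (year_end (apply 8% annual interest)): balance=$3944.99 total_interest=$644.99

Answer: 644.99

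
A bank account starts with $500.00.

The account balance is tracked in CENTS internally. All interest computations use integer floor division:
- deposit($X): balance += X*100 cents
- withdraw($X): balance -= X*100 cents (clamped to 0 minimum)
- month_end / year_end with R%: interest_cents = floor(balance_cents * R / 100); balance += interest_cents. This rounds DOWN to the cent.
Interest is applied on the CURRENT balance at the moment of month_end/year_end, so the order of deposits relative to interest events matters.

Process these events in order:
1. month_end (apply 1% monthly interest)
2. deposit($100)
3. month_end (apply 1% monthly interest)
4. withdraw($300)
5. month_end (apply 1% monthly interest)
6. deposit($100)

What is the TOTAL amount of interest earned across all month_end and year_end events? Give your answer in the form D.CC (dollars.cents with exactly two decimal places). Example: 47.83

Answer: 14.16

Derivation:
After 1 (month_end (apply 1% monthly interest)): balance=$505.00 total_interest=$5.00
After 2 (deposit($100)): balance=$605.00 total_interest=$5.00
After 3 (month_end (apply 1% monthly interest)): balance=$611.05 total_interest=$11.05
After 4 (withdraw($300)): balance=$311.05 total_interest=$11.05
After 5 (month_end (apply 1% monthly interest)): balance=$314.16 total_interest=$14.16
After 6 (deposit($100)): balance=$414.16 total_interest=$14.16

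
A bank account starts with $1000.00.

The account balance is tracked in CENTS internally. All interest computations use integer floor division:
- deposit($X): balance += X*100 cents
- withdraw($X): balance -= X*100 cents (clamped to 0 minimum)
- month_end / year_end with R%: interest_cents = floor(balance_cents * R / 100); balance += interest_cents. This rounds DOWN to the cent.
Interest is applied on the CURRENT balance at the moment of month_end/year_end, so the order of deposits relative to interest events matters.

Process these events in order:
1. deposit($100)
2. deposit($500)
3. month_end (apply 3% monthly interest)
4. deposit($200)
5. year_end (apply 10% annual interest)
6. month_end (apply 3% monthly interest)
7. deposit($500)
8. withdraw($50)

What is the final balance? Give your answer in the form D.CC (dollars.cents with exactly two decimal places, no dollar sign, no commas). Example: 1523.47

Answer: 2543.78

Derivation:
After 1 (deposit($100)): balance=$1100.00 total_interest=$0.00
After 2 (deposit($500)): balance=$1600.00 total_interest=$0.00
After 3 (month_end (apply 3% monthly interest)): balance=$1648.00 total_interest=$48.00
After 4 (deposit($200)): balance=$1848.00 total_interest=$48.00
After 5 (year_end (apply 10% annual interest)): balance=$2032.80 total_interest=$232.80
After 6 (month_end (apply 3% monthly interest)): balance=$2093.78 total_interest=$293.78
After 7 (deposit($500)): balance=$2593.78 total_interest=$293.78
After 8 (withdraw($50)): balance=$2543.78 total_interest=$293.78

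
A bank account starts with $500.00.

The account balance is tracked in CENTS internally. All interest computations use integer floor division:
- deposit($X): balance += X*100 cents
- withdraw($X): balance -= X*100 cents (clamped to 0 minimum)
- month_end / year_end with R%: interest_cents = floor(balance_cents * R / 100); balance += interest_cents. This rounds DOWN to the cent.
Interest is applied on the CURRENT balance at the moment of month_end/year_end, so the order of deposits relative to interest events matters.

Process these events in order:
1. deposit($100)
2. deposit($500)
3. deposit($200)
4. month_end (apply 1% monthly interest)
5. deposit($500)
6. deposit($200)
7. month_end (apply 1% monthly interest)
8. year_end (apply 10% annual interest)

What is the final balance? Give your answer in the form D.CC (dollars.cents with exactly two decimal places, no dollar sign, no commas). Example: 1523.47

Answer: 2236.44

Derivation:
After 1 (deposit($100)): balance=$600.00 total_interest=$0.00
After 2 (deposit($500)): balance=$1100.00 total_interest=$0.00
After 3 (deposit($200)): balance=$1300.00 total_interest=$0.00
After 4 (month_end (apply 1% monthly interest)): balance=$1313.00 total_interest=$13.00
After 5 (deposit($500)): balance=$1813.00 total_interest=$13.00
After 6 (deposit($200)): balance=$2013.00 total_interest=$13.00
After 7 (month_end (apply 1% monthly interest)): balance=$2033.13 total_interest=$33.13
After 8 (year_end (apply 10% annual interest)): balance=$2236.44 total_interest=$236.44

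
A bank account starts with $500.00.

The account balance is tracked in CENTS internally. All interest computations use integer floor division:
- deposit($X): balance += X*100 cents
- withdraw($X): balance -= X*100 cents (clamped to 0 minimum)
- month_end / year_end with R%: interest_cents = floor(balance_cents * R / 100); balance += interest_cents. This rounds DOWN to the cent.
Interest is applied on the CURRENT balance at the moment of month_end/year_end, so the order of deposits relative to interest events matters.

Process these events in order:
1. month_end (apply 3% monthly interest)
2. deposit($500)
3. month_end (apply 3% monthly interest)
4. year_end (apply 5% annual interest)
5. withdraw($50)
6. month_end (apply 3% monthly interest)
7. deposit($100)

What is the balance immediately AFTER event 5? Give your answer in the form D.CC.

Answer: 1047.72

Derivation:
After 1 (month_end (apply 3% monthly interest)): balance=$515.00 total_interest=$15.00
After 2 (deposit($500)): balance=$1015.00 total_interest=$15.00
After 3 (month_end (apply 3% monthly interest)): balance=$1045.45 total_interest=$45.45
After 4 (year_end (apply 5% annual interest)): balance=$1097.72 total_interest=$97.72
After 5 (withdraw($50)): balance=$1047.72 total_interest=$97.72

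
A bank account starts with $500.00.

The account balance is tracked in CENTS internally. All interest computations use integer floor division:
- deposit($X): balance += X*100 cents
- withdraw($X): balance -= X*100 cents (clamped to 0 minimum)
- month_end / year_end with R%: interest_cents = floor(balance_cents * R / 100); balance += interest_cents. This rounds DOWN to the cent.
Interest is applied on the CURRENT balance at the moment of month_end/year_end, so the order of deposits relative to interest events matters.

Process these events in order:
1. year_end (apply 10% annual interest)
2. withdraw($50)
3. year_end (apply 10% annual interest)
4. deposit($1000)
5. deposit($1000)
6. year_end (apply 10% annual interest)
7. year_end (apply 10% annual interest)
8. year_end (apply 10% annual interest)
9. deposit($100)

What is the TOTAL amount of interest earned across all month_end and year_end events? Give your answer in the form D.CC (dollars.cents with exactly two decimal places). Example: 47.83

After 1 (year_end (apply 10% annual interest)): balance=$550.00 total_interest=$50.00
After 2 (withdraw($50)): balance=$500.00 total_interest=$50.00
After 3 (year_end (apply 10% annual interest)): balance=$550.00 total_interest=$100.00
After 4 (deposit($1000)): balance=$1550.00 total_interest=$100.00
After 5 (deposit($1000)): balance=$2550.00 total_interest=$100.00
After 6 (year_end (apply 10% annual interest)): balance=$2805.00 total_interest=$355.00
After 7 (year_end (apply 10% annual interest)): balance=$3085.50 total_interest=$635.50
After 8 (year_end (apply 10% annual interest)): balance=$3394.05 total_interest=$944.05
After 9 (deposit($100)): balance=$3494.05 total_interest=$944.05

Answer: 944.05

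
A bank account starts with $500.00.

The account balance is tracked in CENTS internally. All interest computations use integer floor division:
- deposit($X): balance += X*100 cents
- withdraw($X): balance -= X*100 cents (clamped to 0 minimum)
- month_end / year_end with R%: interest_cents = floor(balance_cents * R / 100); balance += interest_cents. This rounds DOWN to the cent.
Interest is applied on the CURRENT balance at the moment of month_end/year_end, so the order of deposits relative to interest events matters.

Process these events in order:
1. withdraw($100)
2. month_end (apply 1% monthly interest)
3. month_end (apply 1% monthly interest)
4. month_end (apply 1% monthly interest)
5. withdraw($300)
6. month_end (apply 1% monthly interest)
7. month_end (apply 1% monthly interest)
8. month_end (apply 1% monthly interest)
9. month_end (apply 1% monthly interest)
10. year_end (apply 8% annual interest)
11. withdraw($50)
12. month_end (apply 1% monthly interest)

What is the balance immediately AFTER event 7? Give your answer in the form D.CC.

After 1 (withdraw($100)): balance=$400.00 total_interest=$0.00
After 2 (month_end (apply 1% monthly interest)): balance=$404.00 total_interest=$4.00
After 3 (month_end (apply 1% monthly interest)): balance=$408.04 total_interest=$8.04
After 4 (month_end (apply 1% monthly interest)): balance=$412.12 total_interest=$12.12
After 5 (withdraw($300)): balance=$112.12 total_interest=$12.12
After 6 (month_end (apply 1% monthly interest)): balance=$113.24 total_interest=$13.24
After 7 (month_end (apply 1% monthly interest)): balance=$114.37 total_interest=$14.37

Answer: 114.37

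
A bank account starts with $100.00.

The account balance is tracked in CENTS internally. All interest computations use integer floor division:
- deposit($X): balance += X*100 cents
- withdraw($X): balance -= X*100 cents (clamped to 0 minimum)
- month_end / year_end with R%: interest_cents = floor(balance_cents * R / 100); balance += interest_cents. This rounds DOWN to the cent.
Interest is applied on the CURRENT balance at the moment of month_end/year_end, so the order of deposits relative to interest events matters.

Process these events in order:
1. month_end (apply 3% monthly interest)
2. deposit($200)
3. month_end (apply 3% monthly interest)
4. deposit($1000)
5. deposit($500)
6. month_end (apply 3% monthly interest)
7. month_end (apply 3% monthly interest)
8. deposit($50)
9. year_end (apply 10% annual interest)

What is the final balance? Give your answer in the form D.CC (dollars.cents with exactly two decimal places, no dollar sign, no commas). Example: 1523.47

Answer: 2169.68

Derivation:
After 1 (month_end (apply 3% monthly interest)): balance=$103.00 total_interest=$3.00
After 2 (deposit($200)): balance=$303.00 total_interest=$3.00
After 3 (month_end (apply 3% monthly interest)): balance=$312.09 total_interest=$12.09
After 4 (deposit($1000)): balance=$1312.09 total_interest=$12.09
After 5 (deposit($500)): balance=$1812.09 total_interest=$12.09
After 6 (month_end (apply 3% monthly interest)): balance=$1866.45 total_interest=$66.45
After 7 (month_end (apply 3% monthly interest)): balance=$1922.44 total_interest=$122.44
After 8 (deposit($50)): balance=$1972.44 total_interest=$122.44
After 9 (year_end (apply 10% annual interest)): balance=$2169.68 total_interest=$319.68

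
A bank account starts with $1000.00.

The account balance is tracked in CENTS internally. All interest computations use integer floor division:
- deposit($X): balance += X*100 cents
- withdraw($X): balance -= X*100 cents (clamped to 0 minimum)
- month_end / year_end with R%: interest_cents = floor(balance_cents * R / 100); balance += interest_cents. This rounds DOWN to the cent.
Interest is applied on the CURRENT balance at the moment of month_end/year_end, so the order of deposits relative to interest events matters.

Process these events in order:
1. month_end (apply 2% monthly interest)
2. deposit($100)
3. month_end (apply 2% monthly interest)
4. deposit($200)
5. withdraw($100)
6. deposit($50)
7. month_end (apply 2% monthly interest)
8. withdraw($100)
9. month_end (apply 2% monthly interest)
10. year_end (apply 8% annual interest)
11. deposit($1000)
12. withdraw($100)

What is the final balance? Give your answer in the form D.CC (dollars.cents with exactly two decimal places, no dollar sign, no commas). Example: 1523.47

After 1 (month_end (apply 2% monthly interest)): balance=$1020.00 total_interest=$20.00
After 2 (deposit($100)): balance=$1120.00 total_interest=$20.00
After 3 (month_end (apply 2% monthly interest)): balance=$1142.40 total_interest=$42.40
After 4 (deposit($200)): balance=$1342.40 total_interest=$42.40
After 5 (withdraw($100)): balance=$1242.40 total_interest=$42.40
After 6 (deposit($50)): balance=$1292.40 total_interest=$42.40
After 7 (month_end (apply 2% monthly interest)): balance=$1318.24 total_interest=$68.24
After 8 (withdraw($100)): balance=$1218.24 total_interest=$68.24
After 9 (month_end (apply 2% monthly interest)): balance=$1242.60 total_interest=$92.60
After 10 (year_end (apply 8% annual interest)): balance=$1342.00 total_interest=$192.00
After 11 (deposit($1000)): balance=$2342.00 total_interest=$192.00
After 12 (withdraw($100)): balance=$2242.00 total_interest=$192.00

Answer: 2242.00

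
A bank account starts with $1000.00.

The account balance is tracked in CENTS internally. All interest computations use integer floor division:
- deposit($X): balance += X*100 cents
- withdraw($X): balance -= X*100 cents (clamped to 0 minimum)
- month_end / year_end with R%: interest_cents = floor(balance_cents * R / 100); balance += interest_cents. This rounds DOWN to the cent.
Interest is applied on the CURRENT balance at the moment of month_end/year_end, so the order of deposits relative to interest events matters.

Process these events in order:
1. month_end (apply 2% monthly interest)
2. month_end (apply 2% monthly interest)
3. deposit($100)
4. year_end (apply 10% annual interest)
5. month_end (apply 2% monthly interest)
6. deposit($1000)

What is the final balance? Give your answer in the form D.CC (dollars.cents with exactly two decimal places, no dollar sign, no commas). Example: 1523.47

After 1 (month_end (apply 2% monthly interest)): balance=$1020.00 total_interest=$20.00
After 2 (month_end (apply 2% monthly interest)): balance=$1040.40 total_interest=$40.40
After 3 (deposit($100)): balance=$1140.40 total_interest=$40.40
After 4 (year_end (apply 10% annual interest)): balance=$1254.44 total_interest=$154.44
After 5 (month_end (apply 2% monthly interest)): balance=$1279.52 total_interest=$179.52
After 6 (deposit($1000)): balance=$2279.52 total_interest=$179.52

Answer: 2279.52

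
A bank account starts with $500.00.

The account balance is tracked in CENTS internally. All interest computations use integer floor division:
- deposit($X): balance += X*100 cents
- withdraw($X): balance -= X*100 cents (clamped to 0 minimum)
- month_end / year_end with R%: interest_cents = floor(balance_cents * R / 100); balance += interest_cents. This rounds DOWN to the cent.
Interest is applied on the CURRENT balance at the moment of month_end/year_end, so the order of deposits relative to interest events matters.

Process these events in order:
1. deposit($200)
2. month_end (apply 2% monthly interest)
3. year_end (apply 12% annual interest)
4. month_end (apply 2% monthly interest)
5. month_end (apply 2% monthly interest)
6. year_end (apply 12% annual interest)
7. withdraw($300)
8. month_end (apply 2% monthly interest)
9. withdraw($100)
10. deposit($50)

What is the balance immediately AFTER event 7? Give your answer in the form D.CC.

Answer: 631.81

Derivation:
After 1 (deposit($200)): balance=$700.00 total_interest=$0.00
After 2 (month_end (apply 2% monthly interest)): balance=$714.00 total_interest=$14.00
After 3 (year_end (apply 12% annual interest)): balance=$799.68 total_interest=$99.68
After 4 (month_end (apply 2% monthly interest)): balance=$815.67 total_interest=$115.67
After 5 (month_end (apply 2% monthly interest)): balance=$831.98 total_interest=$131.98
After 6 (year_end (apply 12% annual interest)): balance=$931.81 total_interest=$231.81
After 7 (withdraw($300)): balance=$631.81 total_interest=$231.81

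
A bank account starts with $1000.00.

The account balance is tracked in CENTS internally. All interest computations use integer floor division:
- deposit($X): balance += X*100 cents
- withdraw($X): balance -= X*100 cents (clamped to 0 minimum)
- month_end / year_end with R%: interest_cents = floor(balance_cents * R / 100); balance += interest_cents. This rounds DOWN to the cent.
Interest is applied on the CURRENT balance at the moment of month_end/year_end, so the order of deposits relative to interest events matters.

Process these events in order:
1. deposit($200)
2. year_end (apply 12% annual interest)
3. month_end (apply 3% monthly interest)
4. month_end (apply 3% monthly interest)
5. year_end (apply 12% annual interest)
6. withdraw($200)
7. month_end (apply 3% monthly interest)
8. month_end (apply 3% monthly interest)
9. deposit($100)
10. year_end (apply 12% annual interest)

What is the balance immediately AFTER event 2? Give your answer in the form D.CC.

Answer: 1344.00

Derivation:
After 1 (deposit($200)): balance=$1200.00 total_interest=$0.00
After 2 (year_end (apply 12% annual interest)): balance=$1344.00 total_interest=$144.00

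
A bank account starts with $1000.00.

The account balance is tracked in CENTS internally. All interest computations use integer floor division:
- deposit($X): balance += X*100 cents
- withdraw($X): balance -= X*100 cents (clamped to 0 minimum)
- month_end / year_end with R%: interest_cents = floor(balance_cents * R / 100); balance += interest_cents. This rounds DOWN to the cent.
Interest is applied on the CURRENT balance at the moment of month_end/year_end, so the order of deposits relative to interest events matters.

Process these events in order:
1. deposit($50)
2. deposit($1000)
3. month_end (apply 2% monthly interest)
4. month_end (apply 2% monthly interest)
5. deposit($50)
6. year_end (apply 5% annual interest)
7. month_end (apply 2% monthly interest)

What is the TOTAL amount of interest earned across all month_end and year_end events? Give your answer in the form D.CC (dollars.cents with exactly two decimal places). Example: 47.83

After 1 (deposit($50)): balance=$1050.00 total_interest=$0.00
After 2 (deposit($1000)): balance=$2050.00 total_interest=$0.00
After 3 (month_end (apply 2% monthly interest)): balance=$2091.00 total_interest=$41.00
After 4 (month_end (apply 2% monthly interest)): balance=$2132.82 total_interest=$82.82
After 5 (deposit($50)): balance=$2182.82 total_interest=$82.82
After 6 (year_end (apply 5% annual interest)): balance=$2291.96 total_interest=$191.96
After 7 (month_end (apply 2% monthly interest)): balance=$2337.79 total_interest=$237.79

Answer: 237.79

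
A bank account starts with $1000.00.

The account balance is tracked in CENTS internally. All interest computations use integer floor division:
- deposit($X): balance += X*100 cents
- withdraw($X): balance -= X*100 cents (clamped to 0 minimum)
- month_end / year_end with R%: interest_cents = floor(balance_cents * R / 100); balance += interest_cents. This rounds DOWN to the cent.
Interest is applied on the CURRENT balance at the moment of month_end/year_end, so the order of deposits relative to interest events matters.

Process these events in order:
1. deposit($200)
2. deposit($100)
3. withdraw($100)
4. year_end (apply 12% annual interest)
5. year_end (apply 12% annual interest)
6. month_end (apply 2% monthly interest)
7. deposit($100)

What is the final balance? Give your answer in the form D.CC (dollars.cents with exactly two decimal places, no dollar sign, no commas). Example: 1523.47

After 1 (deposit($200)): balance=$1200.00 total_interest=$0.00
After 2 (deposit($100)): balance=$1300.00 total_interest=$0.00
After 3 (withdraw($100)): balance=$1200.00 total_interest=$0.00
After 4 (year_end (apply 12% annual interest)): balance=$1344.00 total_interest=$144.00
After 5 (year_end (apply 12% annual interest)): balance=$1505.28 total_interest=$305.28
After 6 (month_end (apply 2% monthly interest)): balance=$1535.38 total_interest=$335.38
After 7 (deposit($100)): balance=$1635.38 total_interest=$335.38

Answer: 1635.38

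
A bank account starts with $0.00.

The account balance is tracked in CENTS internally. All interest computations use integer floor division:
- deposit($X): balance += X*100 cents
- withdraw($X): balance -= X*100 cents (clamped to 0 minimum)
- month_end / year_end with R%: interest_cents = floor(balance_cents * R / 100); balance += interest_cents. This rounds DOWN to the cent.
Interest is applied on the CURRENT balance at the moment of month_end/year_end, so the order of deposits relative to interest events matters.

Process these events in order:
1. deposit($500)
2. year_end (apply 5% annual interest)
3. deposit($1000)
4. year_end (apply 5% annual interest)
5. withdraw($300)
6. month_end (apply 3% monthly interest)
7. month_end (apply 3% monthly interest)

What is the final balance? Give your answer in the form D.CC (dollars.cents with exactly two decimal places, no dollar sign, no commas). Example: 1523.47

After 1 (deposit($500)): balance=$500.00 total_interest=$0.00
After 2 (year_end (apply 5% annual interest)): balance=$525.00 total_interest=$25.00
After 3 (deposit($1000)): balance=$1525.00 total_interest=$25.00
After 4 (year_end (apply 5% annual interest)): balance=$1601.25 total_interest=$101.25
After 5 (withdraw($300)): balance=$1301.25 total_interest=$101.25
After 6 (month_end (apply 3% monthly interest)): balance=$1340.28 total_interest=$140.28
After 7 (month_end (apply 3% monthly interest)): balance=$1380.48 total_interest=$180.48

Answer: 1380.48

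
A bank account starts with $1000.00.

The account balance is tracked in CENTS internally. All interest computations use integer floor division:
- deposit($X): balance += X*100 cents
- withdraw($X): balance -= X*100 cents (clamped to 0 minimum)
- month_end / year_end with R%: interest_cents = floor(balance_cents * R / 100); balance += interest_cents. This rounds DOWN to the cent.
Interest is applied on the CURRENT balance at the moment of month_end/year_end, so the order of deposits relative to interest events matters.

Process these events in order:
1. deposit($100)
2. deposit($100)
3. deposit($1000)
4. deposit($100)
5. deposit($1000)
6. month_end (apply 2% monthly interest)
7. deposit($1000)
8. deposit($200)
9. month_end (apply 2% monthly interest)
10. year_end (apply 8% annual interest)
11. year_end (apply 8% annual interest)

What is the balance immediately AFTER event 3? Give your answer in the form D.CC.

After 1 (deposit($100)): balance=$1100.00 total_interest=$0.00
After 2 (deposit($100)): balance=$1200.00 total_interest=$0.00
After 3 (deposit($1000)): balance=$2200.00 total_interest=$0.00

Answer: 2200.00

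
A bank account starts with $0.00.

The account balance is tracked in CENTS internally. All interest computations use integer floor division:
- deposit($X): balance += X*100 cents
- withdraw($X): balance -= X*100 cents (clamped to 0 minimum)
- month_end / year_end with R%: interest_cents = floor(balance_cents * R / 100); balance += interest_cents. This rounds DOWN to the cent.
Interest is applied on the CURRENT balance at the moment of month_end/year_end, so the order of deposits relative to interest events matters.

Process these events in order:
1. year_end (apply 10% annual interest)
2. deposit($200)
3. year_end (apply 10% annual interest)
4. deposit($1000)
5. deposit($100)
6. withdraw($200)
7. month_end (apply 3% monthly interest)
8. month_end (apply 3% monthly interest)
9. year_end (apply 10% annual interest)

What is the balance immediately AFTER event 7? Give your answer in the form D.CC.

Answer: 1153.60

Derivation:
After 1 (year_end (apply 10% annual interest)): balance=$0.00 total_interest=$0.00
After 2 (deposit($200)): balance=$200.00 total_interest=$0.00
After 3 (year_end (apply 10% annual interest)): balance=$220.00 total_interest=$20.00
After 4 (deposit($1000)): balance=$1220.00 total_interest=$20.00
After 5 (deposit($100)): balance=$1320.00 total_interest=$20.00
After 6 (withdraw($200)): balance=$1120.00 total_interest=$20.00
After 7 (month_end (apply 3% monthly interest)): balance=$1153.60 total_interest=$53.60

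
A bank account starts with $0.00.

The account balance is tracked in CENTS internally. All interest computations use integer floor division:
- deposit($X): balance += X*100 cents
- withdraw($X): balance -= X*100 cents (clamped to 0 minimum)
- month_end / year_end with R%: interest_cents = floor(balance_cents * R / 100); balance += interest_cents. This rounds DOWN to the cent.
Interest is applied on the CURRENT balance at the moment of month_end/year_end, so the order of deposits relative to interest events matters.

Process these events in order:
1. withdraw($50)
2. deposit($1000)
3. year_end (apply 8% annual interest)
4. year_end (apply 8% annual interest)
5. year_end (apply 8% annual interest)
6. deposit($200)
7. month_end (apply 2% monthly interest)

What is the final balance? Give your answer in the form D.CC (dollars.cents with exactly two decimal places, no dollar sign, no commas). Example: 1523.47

After 1 (withdraw($50)): balance=$0.00 total_interest=$0.00
After 2 (deposit($1000)): balance=$1000.00 total_interest=$0.00
After 3 (year_end (apply 8% annual interest)): balance=$1080.00 total_interest=$80.00
After 4 (year_end (apply 8% annual interest)): balance=$1166.40 total_interest=$166.40
After 5 (year_end (apply 8% annual interest)): balance=$1259.71 total_interest=$259.71
After 6 (deposit($200)): balance=$1459.71 total_interest=$259.71
After 7 (month_end (apply 2% monthly interest)): balance=$1488.90 total_interest=$288.90

Answer: 1488.90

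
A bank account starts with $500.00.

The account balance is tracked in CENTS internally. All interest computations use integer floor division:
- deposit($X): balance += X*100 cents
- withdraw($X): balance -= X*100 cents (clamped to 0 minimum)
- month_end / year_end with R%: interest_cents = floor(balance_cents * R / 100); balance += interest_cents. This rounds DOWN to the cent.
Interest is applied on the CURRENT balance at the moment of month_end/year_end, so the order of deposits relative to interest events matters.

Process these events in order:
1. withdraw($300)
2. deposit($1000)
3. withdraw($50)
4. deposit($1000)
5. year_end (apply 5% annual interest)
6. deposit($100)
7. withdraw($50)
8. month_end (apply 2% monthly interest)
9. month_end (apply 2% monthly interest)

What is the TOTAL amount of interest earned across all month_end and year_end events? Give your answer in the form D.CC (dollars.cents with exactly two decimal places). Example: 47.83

After 1 (withdraw($300)): balance=$200.00 total_interest=$0.00
After 2 (deposit($1000)): balance=$1200.00 total_interest=$0.00
After 3 (withdraw($50)): balance=$1150.00 total_interest=$0.00
After 4 (deposit($1000)): balance=$2150.00 total_interest=$0.00
After 5 (year_end (apply 5% annual interest)): balance=$2257.50 total_interest=$107.50
After 6 (deposit($100)): balance=$2357.50 total_interest=$107.50
After 7 (withdraw($50)): balance=$2307.50 total_interest=$107.50
After 8 (month_end (apply 2% monthly interest)): balance=$2353.65 total_interest=$153.65
After 9 (month_end (apply 2% monthly interest)): balance=$2400.72 total_interest=$200.72

Answer: 200.72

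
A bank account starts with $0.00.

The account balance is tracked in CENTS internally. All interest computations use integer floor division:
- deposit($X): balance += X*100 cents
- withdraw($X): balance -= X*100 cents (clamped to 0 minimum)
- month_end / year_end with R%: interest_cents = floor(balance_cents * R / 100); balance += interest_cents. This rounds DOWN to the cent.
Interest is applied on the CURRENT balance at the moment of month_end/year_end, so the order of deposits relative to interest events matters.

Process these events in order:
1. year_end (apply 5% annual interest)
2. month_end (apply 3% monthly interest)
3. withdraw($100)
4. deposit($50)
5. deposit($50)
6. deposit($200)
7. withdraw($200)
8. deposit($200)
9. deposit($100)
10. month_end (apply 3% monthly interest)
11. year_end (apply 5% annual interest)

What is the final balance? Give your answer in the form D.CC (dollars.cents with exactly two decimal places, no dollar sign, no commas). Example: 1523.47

Answer: 432.60

Derivation:
After 1 (year_end (apply 5% annual interest)): balance=$0.00 total_interest=$0.00
After 2 (month_end (apply 3% monthly interest)): balance=$0.00 total_interest=$0.00
After 3 (withdraw($100)): balance=$0.00 total_interest=$0.00
After 4 (deposit($50)): balance=$50.00 total_interest=$0.00
After 5 (deposit($50)): balance=$100.00 total_interest=$0.00
After 6 (deposit($200)): balance=$300.00 total_interest=$0.00
After 7 (withdraw($200)): balance=$100.00 total_interest=$0.00
After 8 (deposit($200)): balance=$300.00 total_interest=$0.00
After 9 (deposit($100)): balance=$400.00 total_interest=$0.00
After 10 (month_end (apply 3% monthly interest)): balance=$412.00 total_interest=$12.00
After 11 (year_end (apply 5% annual interest)): balance=$432.60 total_interest=$32.60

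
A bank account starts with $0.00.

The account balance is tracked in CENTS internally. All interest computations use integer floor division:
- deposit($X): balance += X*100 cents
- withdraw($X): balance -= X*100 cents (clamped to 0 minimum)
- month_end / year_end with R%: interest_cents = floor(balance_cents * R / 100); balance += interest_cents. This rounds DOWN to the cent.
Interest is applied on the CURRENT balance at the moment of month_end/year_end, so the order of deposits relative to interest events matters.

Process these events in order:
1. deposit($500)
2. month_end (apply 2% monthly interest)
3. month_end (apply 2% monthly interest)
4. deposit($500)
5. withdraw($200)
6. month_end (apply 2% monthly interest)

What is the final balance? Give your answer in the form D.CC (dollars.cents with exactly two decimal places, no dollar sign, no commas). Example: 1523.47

After 1 (deposit($500)): balance=$500.00 total_interest=$0.00
After 2 (month_end (apply 2% monthly interest)): balance=$510.00 total_interest=$10.00
After 3 (month_end (apply 2% monthly interest)): balance=$520.20 total_interest=$20.20
After 4 (deposit($500)): balance=$1020.20 total_interest=$20.20
After 5 (withdraw($200)): balance=$820.20 total_interest=$20.20
After 6 (month_end (apply 2% monthly interest)): balance=$836.60 total_interest=$36.60

Answer: 836.60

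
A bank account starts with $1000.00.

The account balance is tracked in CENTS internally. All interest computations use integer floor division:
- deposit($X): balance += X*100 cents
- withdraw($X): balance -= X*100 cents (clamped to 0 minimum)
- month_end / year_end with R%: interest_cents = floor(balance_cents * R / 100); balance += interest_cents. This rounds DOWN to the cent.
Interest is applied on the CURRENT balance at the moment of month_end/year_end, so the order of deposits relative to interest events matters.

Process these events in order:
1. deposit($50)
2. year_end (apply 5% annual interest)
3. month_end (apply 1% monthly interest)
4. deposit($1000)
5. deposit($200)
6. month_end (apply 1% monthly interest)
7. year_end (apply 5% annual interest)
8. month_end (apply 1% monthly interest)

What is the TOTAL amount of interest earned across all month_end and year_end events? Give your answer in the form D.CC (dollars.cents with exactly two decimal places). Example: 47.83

After 1 (deposit($50)): balance=$1050.00 total_interest=$0.00
After 2 (year_end (apply 5% annual interest)): balance=$1102.50 total_interest=$52.50
After 3 (month_end (apply 1% monthly interest)): balance=$1113.52 total_interest=$63.52
After 4 (deposit($1000)): balance=$2113.52 total_interest=$63.52
After 5 (deposit($200)): balance=$2313.52 total_interest=$63.52
After 6 (month_end (apply 1% monthly interest)): balance=$2336.65 total_interest=$86.65
After 7 (year_end (apply 5% annual interest)): balance=$2453.48 total_interest=$203.48
After 8 (month_end (apply 1% monthly interest)): balance=$2478.01 total_interest=$228.01

Answer: 228.01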